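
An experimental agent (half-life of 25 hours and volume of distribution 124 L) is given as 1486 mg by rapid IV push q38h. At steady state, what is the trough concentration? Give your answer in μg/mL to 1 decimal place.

6.4 μg/mL

τ/t½ = 38/25 ≈ 1.52, so fraction remaining f = (1/2)^(38/25) ≈ 0.3487.
Each bolus raises the concentration by D/Vd = 1486/124 ≈ 11.984 μg/mL.
Steady-state trough Cmin,ss = C₀·f/(1−f) ≈ 11.984 × 0.3487/0.6513 ≈ 6.416 μg/mL.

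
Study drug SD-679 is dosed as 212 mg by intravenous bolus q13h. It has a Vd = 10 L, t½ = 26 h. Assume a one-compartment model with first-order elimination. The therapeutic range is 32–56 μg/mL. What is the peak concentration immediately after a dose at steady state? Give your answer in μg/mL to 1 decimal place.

τ/t½ = 13/26 ≈ 0.5, so fraction remaining f = (1/2)^(13/26) ≈ 0.7071.
Accumulation ratio R = 1/(1 − f) ≈ 1/0.2929 ≈ 3.4141.
Each bolus raises the concentration by D/Vd = 212/10 ≈ 21.200 μg/mL.
Steady-state peak Cmax,ss = C₀·R ≈ 21.200 × 3.4141 ≈ 72.379 μg/mL.
Peak 72.4 μg/mL vs MTC 56 μg/mL: exceeds toxic threshold.

72.4 μg/mL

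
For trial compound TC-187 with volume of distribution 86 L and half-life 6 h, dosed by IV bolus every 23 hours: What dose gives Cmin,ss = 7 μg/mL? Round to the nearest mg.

7979 mg

τ/t½ = 23/6 ≈ 3.8333, so f = (1/2)^(23/6) ≈ 0.070154.
Cmin,ss = (D/Vd)·f/(1−f), so D = Cmin,ss·Vd·(1−f)/f.
D = 7 × 86 × (1−f)/f ≈ 7 × 86 × 13.25435 ≈ 7979.12 mg.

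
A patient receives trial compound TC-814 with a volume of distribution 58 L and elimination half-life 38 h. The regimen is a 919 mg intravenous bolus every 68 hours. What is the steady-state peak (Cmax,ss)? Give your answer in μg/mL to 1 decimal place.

22.3 μg/mL

Over one 68-h interval, 68/38 ≈ 1.7895 half-lives elapse, leaving f ≈ 0.2893 of each dose.
Accumulation ratio R = 1/(1 − f) ≈ 1/0.7107 ≈ 1.4071.
Each bolus raises the concentration by D/Vd = 919/58 ≈ 15.845 μg/mL.
Steady-state peak Cmax,ss = C₀·R ≈ 15.845 × 1.4071 ≈ 22.295 μg/mL.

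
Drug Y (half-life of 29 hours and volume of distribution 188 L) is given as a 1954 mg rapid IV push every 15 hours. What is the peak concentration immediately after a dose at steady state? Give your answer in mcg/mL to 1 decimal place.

34.5 mcg/mL

k = ln2/t½ = ln2/29 ≈ 0.023902 h⁻¹; fraction remaining f = e^(−kτ) = e^(−0.023902×15) ≈ 0.6987.
Accumulation ratio R = 1/(1 − f) ≈ 1/0.3013 ≈ 3.3190.
Each bolus raises the concentration by D/Vd = 1954/188 ≈ 10.394 mcg/mL.
Cmax,ss = C₀/(1 − f) ≈ 10.394/0.3013 ≈ 34.497 mcg/mL.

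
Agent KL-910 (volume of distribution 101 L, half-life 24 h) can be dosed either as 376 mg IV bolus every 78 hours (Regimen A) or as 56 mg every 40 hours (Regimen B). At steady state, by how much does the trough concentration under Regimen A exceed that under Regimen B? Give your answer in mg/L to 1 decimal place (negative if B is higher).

Regimen A: f = (1/2)^(78/24) ≈ 0.1051; Cmin,ss = (376/101)·f/(1−f) ≈ 0.437 mg/L.
Regimen B: f = (1/2)^(40/24) ≈ 0.3150; Cmin,ss = (56/101)·f/(1−f) ≈ 0.255 mg/L.
Difference ≈ 0.437 − 0.255 ≈ 0.182 mg/L.

0.2 mg/L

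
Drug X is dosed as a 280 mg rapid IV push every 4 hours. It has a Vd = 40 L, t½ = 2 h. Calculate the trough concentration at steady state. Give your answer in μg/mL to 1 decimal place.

2.3 μg/mL

τ = 4 h = 2 half-lives, so f = (1/2)^2 = 0.25.
At steady state, R = 1/(1 − 0.25) = 4/3.
Single-dose peak C₀ = D/Vd = 280/40 = 7 μg/mL.
Steady-state peak Cmax,ss = C₀·R = 7 × 4/3 ≈ 9.333 μg/mL.
Steady-state trough Cmin,ss = Cmax,ss·f ≈ 9.333 × 0.25 ≈ 2.333 μg/mL.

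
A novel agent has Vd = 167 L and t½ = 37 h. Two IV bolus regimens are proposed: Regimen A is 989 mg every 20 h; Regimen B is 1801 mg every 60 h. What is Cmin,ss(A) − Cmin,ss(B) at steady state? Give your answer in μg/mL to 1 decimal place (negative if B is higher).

7.8 μg/mL

Regimen A: f = (1/2)^(20/37) ≈ 0.6875; Cmin,ss = (989/167)·f/(1−f) ≈ 13.029 μg/mL.
Regimen B: f = (1/2)^(60/37) ≈ 0.3250; Cmin,ss = (1801/167)·f/(1−f) ≈ 5.193 μg/mL.
Difference ≈ 13.029 − 5.193 ≈ 7.836 μg/mL.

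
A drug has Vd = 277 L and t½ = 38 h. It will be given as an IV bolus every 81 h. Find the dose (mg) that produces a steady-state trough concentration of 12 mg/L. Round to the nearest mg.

τ/t½ = 81/38 ≈ 2.1316, so f = (1/2)^(81/38) ≈ 0.228208.
Cmin,ss = (D/Vd)·f/(1−f), so D = Cmin,ss·Vd·(1−f)/f.
D = 12 × 277 × (1−f)/f ≈ 12 × 277 × 3.38197 ≈ 11241.67 mg.

11242 mg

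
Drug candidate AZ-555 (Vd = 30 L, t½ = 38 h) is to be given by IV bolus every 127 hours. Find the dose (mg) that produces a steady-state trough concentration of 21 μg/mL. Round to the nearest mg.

5759 mg

τ/t½ = 127/38 ≈ 3.3421, so f = (1/2)^(127/38) ≈ 0.098611.
Cmin,ss = (D/Vd)·f/(1−f), so D = Cmin,ss·Vd·(1−f)/f.
D = 21 × 30 × (1−f)/f ≈ 21 × 30 × 9.14086 ≈ 5758.74 mg.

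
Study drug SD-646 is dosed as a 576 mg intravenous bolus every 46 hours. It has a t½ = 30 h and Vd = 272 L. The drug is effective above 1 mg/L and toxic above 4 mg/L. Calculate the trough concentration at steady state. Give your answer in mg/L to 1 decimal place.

τ/t½ = 46/30 ≈ 1.5333, so fraction remaining f = (1/2)^(46/30) ≈ 0.3455.
At steady state, accumulation factor R = 1/(1 − e^(−kτ)) ≈ 1.5279.
Single-dose peak C₀ = D/Vd = 576/272 ≈ 2.118 mg/L.
Steady-state peak Cmax,ss = C₀·R ≈ 2.118 × 1.5279 ≈ 3.236 mg/L.
One interval later, Cmin,ss = Cmax,ss·e^(−kτ) ≈ 3.236 × 0.3455 ≈ 1.118 mg/L.
Trough 1.1 mg/L vs MEC 1 mg/L: adequate.

1.1 mg/L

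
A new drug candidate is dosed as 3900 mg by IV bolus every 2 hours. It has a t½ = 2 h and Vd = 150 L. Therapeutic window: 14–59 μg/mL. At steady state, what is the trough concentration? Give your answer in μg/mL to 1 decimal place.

The dosing interval is 1 half-life, so f = 2^(−1) = 0.5.
At steady state, R = 1/(1 − 0.5) = 2/1.
Single-dose peak C₀ = D/Vd = 3900/150 = 26 μg/mL.
Steady-state peak Cmax,ss = C₀·R = 26 × 2/1 ≈ 52.000 μg/mL.
Steady-state trough Cmin,ss = Cmax,ss·f ≈ 52.000 × 0.5 ≈ 26.000 μg/mL.
Trough 26.0 μg/mL vs MEC 14 μg/mL: adequate.

26.0 μg/mL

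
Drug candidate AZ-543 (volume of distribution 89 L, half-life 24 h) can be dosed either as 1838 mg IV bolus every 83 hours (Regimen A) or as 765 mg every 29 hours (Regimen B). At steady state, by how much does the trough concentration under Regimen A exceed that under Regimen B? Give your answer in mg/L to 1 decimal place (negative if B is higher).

Regimen A: f = (1/2)^(83/24) ≈ 0.0910; Cmin,ss = (1838/89)·f/(1−f) ≈ 2.067 mg/L.
Regimen B: f = (1/2)^(29/24) ≈ 0.4328; Cmin,ss = (765/89)·f/(1−f) ≈ 6.559 mg/L.
Difference ≈ 2.067 − 6.559 ≈ -4.492 mg/L.

-4.5 mg/L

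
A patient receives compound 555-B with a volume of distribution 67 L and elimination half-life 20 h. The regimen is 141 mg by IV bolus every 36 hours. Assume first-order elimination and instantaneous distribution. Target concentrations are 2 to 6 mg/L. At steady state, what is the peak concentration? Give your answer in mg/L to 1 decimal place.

3.0 mg/L

Over one 36-h interval, 36/20 ≈ 1.8 half-lives elapse, leaving f ≈ 0.2872 of each dose.
Accumulation ratio R = 1/(1 − f) ≈ 1/0.7128 ≈ 1.4029.
Each bolus raises the concentration by D/Vd = 141/67 ≈ 2.104 mg/L.
Steady-state peak Cmax,ss = C₀·R ≈ 2.104 × 1.4029 ≈ 2.952 mg/L.
Peak 3.0 mg/L vs MTC 6 mg/L: below toxic threshold.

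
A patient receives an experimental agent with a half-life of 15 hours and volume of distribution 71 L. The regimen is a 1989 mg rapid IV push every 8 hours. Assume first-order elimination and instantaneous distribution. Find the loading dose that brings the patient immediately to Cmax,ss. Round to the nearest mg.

f = (1/2)^(8/15) ≈ 0.690956; accumulation ratio R = 1/(1−f) ≈ 3.23579.
Loading dose to hit Cmax,ss on first dose: D_load = D_maint·R ≈ 1989 × 3.23579 ≈ 6435.99 mg.

6436 mg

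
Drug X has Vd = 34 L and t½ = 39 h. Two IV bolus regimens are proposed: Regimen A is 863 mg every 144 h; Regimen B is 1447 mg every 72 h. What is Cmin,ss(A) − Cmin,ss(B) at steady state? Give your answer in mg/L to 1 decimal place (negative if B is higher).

Regimen A: f = (1/2)^(144/39) ≈ 0.0774; Cmin,ss = (863/34)·f/(1−f) ≈ 2.129 mg/L.
Regimen B: f = (1/2)^(72/39) ≈ 0.2781; Cmin,ss = (1447/34)·f/(1−f) ≈ 16.395 mg/L.
Difference ≈ 2.129 − 16.395 ≈ -14.266 mg/L.

-14.3 mg/L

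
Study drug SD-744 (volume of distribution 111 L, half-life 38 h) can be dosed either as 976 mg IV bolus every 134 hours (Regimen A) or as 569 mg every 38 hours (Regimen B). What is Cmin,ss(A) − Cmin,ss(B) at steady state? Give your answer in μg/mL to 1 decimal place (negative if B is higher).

-4.3 μg/mL

Regimen A: f = (1/2)^(134/38) ≈ 0.0868; Cmin,ss = (976/111)·f/(1−f) ≈ 0.836 μg/mL.
Regimen B: f = (1/2)^(38/38) ≈ 0.5000; Cmin,ss = (569/111)·f/(1−f) ≈ 5.126 μg/mL.
Difference ≈ 0.836 − 5.126 ≈ -4.290 μg/mL.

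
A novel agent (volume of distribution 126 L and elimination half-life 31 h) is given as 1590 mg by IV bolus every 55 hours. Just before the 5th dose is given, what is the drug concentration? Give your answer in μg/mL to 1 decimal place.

5.2 μg/mL

f = (1/2)^(τ/t½) = (1/2)^(55/31) ≈ 0.2924.
C₀ = D/Vd = 1590/126 ≈ 12.619 μg/mL.
Before the 5th dose, 4 doses have been given. Superposition: Cmin = C₀·(f + f² + … + f^4).
≈ 12.619 × (0.2924 + 0.0855 + 0.0250 + 0.0073) ≈ 12.619 × 0.4102 ≈ 5.176 μg/mL.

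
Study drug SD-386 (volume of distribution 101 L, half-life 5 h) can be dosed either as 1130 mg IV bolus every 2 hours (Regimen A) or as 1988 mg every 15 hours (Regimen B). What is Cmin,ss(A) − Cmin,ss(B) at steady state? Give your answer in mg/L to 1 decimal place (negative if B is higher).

32.2 mg/L

Regimen A: f = (1/2)^(2/5) ≈ 0.7579; Cmin,ss = (1130/101)·f/(1−f) ≈ 35.025 mg/L.
Regimen B: f = (1/2)^(15/5) ≈ 0.1250; Cmin,ss = (1988/101)·f/(1−f) ≈ 2.812 mg/L.
Difference ≈ 35.025 − 2.812 ≈ 32.213 mg/L.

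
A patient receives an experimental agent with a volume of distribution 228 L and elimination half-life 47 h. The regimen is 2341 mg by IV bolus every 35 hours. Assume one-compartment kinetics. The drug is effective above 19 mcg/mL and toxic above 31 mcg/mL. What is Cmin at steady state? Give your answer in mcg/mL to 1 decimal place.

Over one 35-h interval, 35/47 ≈ 0.74468 half-lives elapse, leaving f ≈ 0.5968 of each dose.
Single-dose peak C₀ = D/Vd = 2341/228 ≈ 10.268 mcg/mL.
Steady-state trough Cmin,ss = C₀·f/(1−f) ≈ 10.268 × 0.5968/0.4032 ≈ 15.198 mcg/mL.
Trough 15.2 mcg/mL vs MEC 19 mcg/mL: subtherapeutic.

15.2 mcg/mL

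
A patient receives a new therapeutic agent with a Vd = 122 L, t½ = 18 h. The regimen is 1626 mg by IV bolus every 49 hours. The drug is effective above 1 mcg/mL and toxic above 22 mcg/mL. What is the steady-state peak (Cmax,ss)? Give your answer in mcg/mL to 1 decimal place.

k = ln2/t½ = ln2/18 ≈ 0.038508 h⁻¹; fraction remaining f = e^(−kτ) = e^(−0.038508×49) ≈ 0.1515.
At steady state, accumulation factor R = 1/(1 − e^(−kτ)) ≈ 1.1786.
Single-dose peak C₀ = D/Vd = 1626/122 ≈ 13.328 mcg/mL.
Cmax,ss = C₀/(1 − f) ≈ 13.328/0.8485 ≈ 15.708 mcg/mL.
Peak 15.7 mcg/mL vs MTC 22 mcg/mL: below toxic threshold.

15.7 mcg/mL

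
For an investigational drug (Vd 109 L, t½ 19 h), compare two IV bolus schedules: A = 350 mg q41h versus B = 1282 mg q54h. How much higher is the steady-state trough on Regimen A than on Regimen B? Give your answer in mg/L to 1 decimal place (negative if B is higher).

Regimen A: f = (1/2)^(41/19) ≈ 0.2241; Cmin,ss = (350/109)·f/(1−f) ≈ 0.927 mg/L.
Regimen B: f = (1/2)^(54/19) ≈ 0.1395; Cmin,ss = (1282/109)·f/(1−f) ≈ 1.907 mg/L.
Difference ≈ 0.927 − 1.907 ≈ -0.980 mg/L.

-1.0 mg/L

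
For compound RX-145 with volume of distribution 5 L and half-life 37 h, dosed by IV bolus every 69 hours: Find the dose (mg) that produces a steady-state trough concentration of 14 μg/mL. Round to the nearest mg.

185 mg

τ/t½ = 69/37 ≈ 1.8649, so f = (1/2)^(69/37) ≈ 0.274549.
Cmin,ss = (D/Vd)·f/(1−f), so D = Cmin,ss·Vd·(1−f)/f.
D = 14 × 5 × (1−f)/f ≈ 14 × 5 × 2.64234 ≈ 184.96 mg.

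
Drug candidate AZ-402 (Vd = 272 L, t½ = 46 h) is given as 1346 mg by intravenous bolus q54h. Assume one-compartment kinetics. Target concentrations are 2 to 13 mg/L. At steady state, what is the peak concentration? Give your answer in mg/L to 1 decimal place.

k = ln2/t½ = ln2/46 ≈ 0.015068 h⁻¹; fraction remaining f = e^(−kτ) = e^(−0.015068×54) ≈ 0.4432.
At steady state, accumulation factor R = 1/(1 − e^(−kτ)) ≈ 1.7960.
Single-dose peak C₀ = D/Vd = 1346/272 ≈ 4.949 mg/L.
Steady-state peak Cmax,ss = C₀·R ≈ 4.949 × 1.7960 ≈ 8.888 mg/L.
Peak 8.9 mg/L vs MTC 13 mg/L: below toxic threshold.

8.9 mg/L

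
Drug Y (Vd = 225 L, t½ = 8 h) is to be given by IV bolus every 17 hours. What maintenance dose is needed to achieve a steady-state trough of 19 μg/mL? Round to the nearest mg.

14373 mg

τ/t½ = 17/8 ≈ 2.125, so f = (1/2)^(17/8) ≈ 0.229251.
Cmin,ss = (D/Vd)·f/(1−f), so D = Cmin,ss·Vd·(1−f)/f.
D = 19 × 225 × (1−f)/f ≈ 19 × 225 × 3.36203 ≈ 14372.68 mg.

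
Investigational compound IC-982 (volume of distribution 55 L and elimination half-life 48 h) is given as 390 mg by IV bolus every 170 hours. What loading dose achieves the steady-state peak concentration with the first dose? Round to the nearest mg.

427 mg

f = (1/2)^(170/48) ≈ 0.085872; accumulation ratio R = 1/(1−f) ≈ 1.09394.
Loading dose to hit Cmax,ss on first dose: D_load = D_maint·R ≈ 390 × 1.09394 ≈ 426.64 mg.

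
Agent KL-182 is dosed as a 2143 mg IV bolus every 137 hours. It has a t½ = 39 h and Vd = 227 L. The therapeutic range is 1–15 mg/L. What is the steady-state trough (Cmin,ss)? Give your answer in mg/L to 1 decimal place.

0.9 mg/L

Over one 137-h interval, 137/39 ≈ 3.5128 half-lives elapse, leaving f ≈ 0.0876 of each dose.
Accumulation ratio R = 1/(1 − f) ≈ 1/0.9124 ≈ 1.0960.
Single-dose peak C₀ = D/Vd = 2143/227 ≈ 9.441 mg/L.
Steady-state peak Cmax,ss = C₀·R ≈ 9.441 × 1.0960 ≈ 10.347 mg/L.
Steady-state trough Cmin,ss = Cmax,ss·f ≈ 10.347 × 0.0876 ≈ 0.906 mg/L.
Trough 0.9 mg/L vs MEC 1 mg/L: subtherapeutic.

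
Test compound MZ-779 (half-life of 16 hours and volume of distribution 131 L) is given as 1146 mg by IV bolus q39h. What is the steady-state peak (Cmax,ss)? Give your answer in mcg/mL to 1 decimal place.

Over one 39-h interval, 39/16 ≈ 2.4375 half-lives elapse, leaving f ≈ 0.1846 of each dose.
At steady state, accumulation factor R = 1/(1 − e^(−kτ)) ≈ 1.2264.
Each bolus raises the concentration by D/Vd = 1146/131 ≈ 8.748 mcg/mL.
Cmax,ss = C₀/(1 − f) ≈ 8.748/0.8154 ≈ 10.728 mcg/mL.

10.7 mcg/mL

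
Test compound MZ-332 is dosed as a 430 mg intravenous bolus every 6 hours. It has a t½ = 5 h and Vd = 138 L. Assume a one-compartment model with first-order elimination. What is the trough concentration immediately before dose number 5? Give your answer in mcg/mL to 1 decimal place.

f = (1/2)^(τ/t½) = (1/2)^(6/5) ≈ 0.4353.
C₀ = D/Vd = 430/138 ≈ 3.116 mcg/mL.
Before the 5th dose, 4 doses have been given. Superposition: Cmin = C₀·(f + f² + … + f^4).
≈ 3.116 × (0.4353 + 0.1895 + 0.0825 + 0.0359) ≈ 3.116 × 0.7432 ≈ 2.316 mcg/mL.

2.3 mcg/mL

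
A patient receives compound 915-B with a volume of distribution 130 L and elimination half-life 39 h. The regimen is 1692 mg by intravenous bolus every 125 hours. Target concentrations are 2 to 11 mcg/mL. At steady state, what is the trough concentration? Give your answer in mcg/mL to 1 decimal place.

τ/t½ = 125/39 ≈ 3.2051, so fraction remaining f = (1/2)^(125/39) ≈ 0.1084.
Single-dose peak C₀ = D/Vd = 1692/130 ≈ 13.015 mcg/mL.
Steady-state trough Cmin,ss = C₀·f/(1−f) ≈ 13.015 × 0.1084/0.8916 ≈ 1.582 mcg/mL.
Trough 1.6 mcg/mL vs MEC 2 mcg/mL: subtherapeutic.

1.6 mcg/mL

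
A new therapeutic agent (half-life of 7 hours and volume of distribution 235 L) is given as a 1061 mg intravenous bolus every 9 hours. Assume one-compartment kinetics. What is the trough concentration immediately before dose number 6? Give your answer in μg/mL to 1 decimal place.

3.1 μg/mL

f = (1/2)^(τ/t½) = (1/2)^(9/7) ≈ 0.4102.
C₀ = D/Vd = 1061/235 ≈ 4.515 μg/mL.
Before the 6th dose, 5 doses have been given. Superposition: Cmin = C₀·(f + f² + … + f^5).
≈ 4.515 × (0.4102 + 0.1683 + 0.0690 + 0.0283 + 0.0116) ≈ 4.515 × 0.6874 ≈ 3.104 μg/mL.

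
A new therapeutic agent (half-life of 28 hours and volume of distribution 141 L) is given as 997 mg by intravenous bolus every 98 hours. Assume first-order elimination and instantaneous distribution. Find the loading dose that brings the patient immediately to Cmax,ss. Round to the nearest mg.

1094 mg

f = (1/2)^(98/28) ≈ 0.088388; accumulation ratio R = 1/(1−f) ≈ 1.09696.
Loading dose to hit Cmax,ss on first dose: D_load = D_maint·R ≈ 997 × 1.09696 ≈ 1093.67 mg.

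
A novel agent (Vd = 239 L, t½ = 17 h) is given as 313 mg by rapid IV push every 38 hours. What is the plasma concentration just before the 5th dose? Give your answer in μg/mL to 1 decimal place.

f = (1/2)^(τ/t½) = (1/2)^(38/17) ≈ 0.2124.
C₀ = D/Vd = 313/239 ≈ 1.310 μg/mL.
Before the 5th dose, 4 doses have been given. Superposition: Cmin = C₀·(f + f² + … + f^4).
≈ 1.310 × (0.2124 + 0.0451 + 0.0096 + 0.0020) ≈ 1.310 × 0.2691 ≈ 0.353 μg/mL.

0.4 μg/mL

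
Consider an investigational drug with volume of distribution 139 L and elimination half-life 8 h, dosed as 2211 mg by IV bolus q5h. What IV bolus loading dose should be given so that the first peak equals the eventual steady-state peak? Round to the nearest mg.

f = (1/2)^(5/8) ≈ 0.648420; accumulation ratio R = 1/(1−f) ≈ 2.84430.
Loading dose to hit Cmax,ss on first dose: D_load = D_maint·R ≈ 2211 × 2.84430 ≈ 6288.75 mg.

6289 mg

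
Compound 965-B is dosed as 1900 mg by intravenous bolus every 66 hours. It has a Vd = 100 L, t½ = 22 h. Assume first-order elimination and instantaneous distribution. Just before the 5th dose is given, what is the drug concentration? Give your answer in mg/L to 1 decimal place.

f = (1/2)^(τ/t½) = (1/2)^(66/22) ≈ 0.1250.
C₀ = D/Vd = 1900/100 ≈ 19.000 mg/L.
Before the 5th dose, 4 doses have been given. Superposition: Cmin = C₀·(f + f² + … + f^4).
≈ 19.000 × (0.1250 + 0.0156 + 0.0020 + 0.0002) ≈ 19.000 × 0.1428 ≈ 2.713 mg/L.

2.7 mg/L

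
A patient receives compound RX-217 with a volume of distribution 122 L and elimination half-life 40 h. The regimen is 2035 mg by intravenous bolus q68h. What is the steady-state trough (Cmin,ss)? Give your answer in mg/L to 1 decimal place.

7.4 mg/L

τ/t½ = 68/40 ≈ 1.7, so fraction remaining f = (1/2)^(68/40) ≈ 0.3078.
Accumulation ratio R = 1/(1 − f) ≈ 1/0.6922 ≈ 1.4447.
Each bolus raises the concentration by D/Vd = 2035/122 ≈ 16.680 mg/L.
Steady-state peak Cmax,ss = C₀·R ≈ 16.680 × 1.4447 ≈ 24.098 mg/L.
Steady-state trough Cmin,ss = Cmax,ss·f ≈ 24.098 × 0.3078 ≈ 7.417 mg/L.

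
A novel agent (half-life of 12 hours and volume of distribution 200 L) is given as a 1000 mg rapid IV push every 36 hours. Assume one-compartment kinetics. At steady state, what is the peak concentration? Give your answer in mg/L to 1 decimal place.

The dosing interval is 3 half-lives, so f = 2^(−3) = 0.125.
At steady state, R = 1/(1 − 0.125) = 8/7.
Single-dose peak C₀ = D/Vd = 1000/200 = 5 mg/L.
Steady-state peak Cmax,ss = C₀·R = 5 × 8/7 ≈ 5.714 mg/L.

5.7 mg/L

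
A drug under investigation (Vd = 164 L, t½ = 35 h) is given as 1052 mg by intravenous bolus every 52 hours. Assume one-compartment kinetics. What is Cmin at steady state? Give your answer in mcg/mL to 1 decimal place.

3.6 mcg/mL

k = ln2/t½ = ln2/35 ≈ 0.019804 h⁻¹; fraction remaining f = e^(−kτ) = e^(−0.019804×52) ≈ 0.3571.
Single-dose peak C₀ = D/Vd = 1052/164 ≈ 6.415 mcg/mL.
Steady-state trough Cmin,ss = C₀·f/(1−f) ≈ 6.415 × 0.3571/0.6429 ≈ 3.563 mcg/mL.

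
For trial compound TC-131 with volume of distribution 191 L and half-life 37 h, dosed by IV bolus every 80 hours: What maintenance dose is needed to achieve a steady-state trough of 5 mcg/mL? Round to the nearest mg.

τ/t½ = 80/37 ≈ 2.1622, so f = (1/2)^(80/37) ≈ 0.223421.
Cmin,ss = (D/Vd)·f/(1−f), so D = Cmin,ss·Vd·(1−f)/f.
D = 5 × 191 × (1−f)/f ≈ 5 × 191 × 3.47586 ≈ 3319.45 mg.

3319 mg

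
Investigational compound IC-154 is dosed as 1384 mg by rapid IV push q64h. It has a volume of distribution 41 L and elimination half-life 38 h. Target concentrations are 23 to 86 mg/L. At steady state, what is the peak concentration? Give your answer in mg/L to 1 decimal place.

τ/t½ = 64/38 ≈ 1.6842, so fraction remaining f = (1/2)^(64/38) ≈ 0.3112.
At steady state, accumulation factor R = 1/(1 − e^(−kτ)) ≈ 1.4518.
Single-dose peak C₀ = D/Vd = 1384/41 ≈ 33.756 mg/L.
Steady-state peak Cmax,ss = C₀·R ≈ 33.756 × 1.4518 ≈ 49.007 mg/L.
Peak 49.0 mg/L vs MTC 86 mg/L: below toxic threshold.

49.0 mg/L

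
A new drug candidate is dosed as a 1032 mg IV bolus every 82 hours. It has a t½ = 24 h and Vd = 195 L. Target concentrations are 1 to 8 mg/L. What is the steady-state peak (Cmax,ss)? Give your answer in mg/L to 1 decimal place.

5.8 mg/L

τ/t½ = 82/24 ≈ 3.4167, so fraction remaining f = (1/2)^(82/24) ≈ 0.0936.
Accumulation ratio R = 1/(1 − f) ≈ 1/0.9064 ≈ 1.1033.
Single-dose peak C₀ = D/Vd = 1032/195 ≈ 5.292 mg/L.
Cmax,ss = C₀/(1 − f) ≈ 5.292/0.9064 ≈ 5.838 mg/L.
Peak 5.8 mg/L vs MTC 8 mg/L: below toxic threshold.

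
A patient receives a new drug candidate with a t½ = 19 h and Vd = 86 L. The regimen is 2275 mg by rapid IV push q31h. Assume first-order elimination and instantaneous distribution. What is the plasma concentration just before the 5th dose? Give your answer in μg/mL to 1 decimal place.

f = (1/2)^(τ/t½) = (1/2)^(31/19) ≈ 0.3227.
C₀ = D/Vd = 2275/86 ≈ 26.453 μg/mL.
Before the 5th dose, 4 doses have been given. Superposition: Cmin = C₀·(f + f² + … + f^4).
≈ 26.453 × (0.3227 + 0.1041 + 0.0336 + 0.0108) ≈ 26.453 × 0.4712 ≈ 12.465 μg/mL.

12.5 μg/mL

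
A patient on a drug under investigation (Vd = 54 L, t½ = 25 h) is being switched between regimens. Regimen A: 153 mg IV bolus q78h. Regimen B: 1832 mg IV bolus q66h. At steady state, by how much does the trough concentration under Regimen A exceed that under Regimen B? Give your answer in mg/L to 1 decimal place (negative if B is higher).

-6.1 mg/L

Regimen A: f = (1/2)^(78/25) ≈ 0.1150; Cmin,ss = (153/54)·f/(1−f) ≈ 0.368 mg/L.
Regimen B: f = (1/2)^(66/25) ≈ 0.1604; Cmin,ss = (1832/54)·f/(1−f) ≈ 6.481 mg/L.
Difference ≈ 0.368 − 6.481 ≈ -6.113 mg/L.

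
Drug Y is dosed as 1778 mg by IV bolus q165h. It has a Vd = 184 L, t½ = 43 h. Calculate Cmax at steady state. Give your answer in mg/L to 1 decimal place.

10.4 mg/L

Over one 165-h interval, 165/43 ≈ 3.8372 half-lives elapse, leaving f ≈ 0.0700 of each dose.
At steady state, accumulation factor R = 1/(1 − e^(−kτ)) ≈ 1.0753.
Each bolus raises the concentration by D/Vd = 1778/184 ≈ 9.663 mg/L.
Steady-state peak Cmax,ss = C₀·R ≈ 9.663 × 1.0753 ≈ 10.391 mg/L.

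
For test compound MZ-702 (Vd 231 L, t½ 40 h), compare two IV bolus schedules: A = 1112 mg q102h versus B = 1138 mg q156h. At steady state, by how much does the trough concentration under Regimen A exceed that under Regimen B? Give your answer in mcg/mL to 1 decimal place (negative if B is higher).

0.6 mcg/mL

Regimen A: f = (1/2)^(102/40) ≈ 0.1708; Cmin,ss = (1112/231)·f/(1−f) ≈ 0.992 mcg/mL.
Regimen B: f = (1/2)^(156/40) ≈ 0.0670; Cmin,ss = (1138/231)·f/(1−f) ≈ 0.354 mcg/mL.
Difference ≈ 0.992 − 0.354 ≈ 0.638 mcg/mL.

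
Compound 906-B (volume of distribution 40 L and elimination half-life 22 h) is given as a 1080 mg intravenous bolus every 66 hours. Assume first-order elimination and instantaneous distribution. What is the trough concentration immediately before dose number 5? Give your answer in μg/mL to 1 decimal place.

f = (1/2)^(τ/t½) = (1/2)^(66/22) ≈ 0.1250.
C₀ = D/Vd = 1080/40 ≈ 27.000 μg/mL.
Before the 5th dose, 4 doses have been given. Superposition: Cmin = C₀·(f + f² + … + f^4).
≈ 27.000 × (0.1250 + 0.0156 + 0.0020 + 0.0002) ≈ 27.000 × 0.1428 ≈ 3.856 μg/mL.

3.9 μg/mL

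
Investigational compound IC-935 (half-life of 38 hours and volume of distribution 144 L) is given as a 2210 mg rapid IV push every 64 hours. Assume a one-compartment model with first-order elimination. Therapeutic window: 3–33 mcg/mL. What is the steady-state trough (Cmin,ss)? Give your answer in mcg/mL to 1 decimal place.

6.9 mcg/mL

τ/t½ = 64/38 ≈ 1.6842, so fraction remaining f = (1/2)^(64/38) ≈ 0.3112.
Each bolus raises the concentration by D/Vd = 2210/144 ≈ 15.347 mcg/mL.
Steady-state trough Cmin,ss = C₀·f/(1−f) ≈ 15.347 × 0.3112/0.6888 ≈ 6.934 mcg/mL.
Trough 6.9 mcg/mL vs MEC 3 mcg/mL: adequate.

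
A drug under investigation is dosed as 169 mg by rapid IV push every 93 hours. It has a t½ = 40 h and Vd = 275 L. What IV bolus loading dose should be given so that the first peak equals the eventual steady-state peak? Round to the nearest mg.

f = (1/2)^(93/40) ≈ 0.199575; accumulation ratio R = 1/(1−f) ≈ 1.24934.
Loading dose to hit Cmax,ss on first dose: D_load = D_maint·R ≈ 169 × 1.24934 ≈ 211.14 mg.

211 mg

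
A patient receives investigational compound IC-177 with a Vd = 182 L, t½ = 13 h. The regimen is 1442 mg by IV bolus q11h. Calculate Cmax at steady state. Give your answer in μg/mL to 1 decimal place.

17.9 μg/mL

Over one 11-h interval, 11/13 ≈ 0.84615 half-lives elapse, leaving f ≈ 0.5563 of each dose.
Accumulation ratio R = 1/(1 − f) ≈ 1/0.4437 ≈ 2.2538.
Single-dose peak C₀ = D/Vd = 1442/182 ≈ 7.923 μg/mL.
Cmax,ss = C₀/(1 − f) ≈ 7.923/0.4437 ≈ 17.857 μg/mL.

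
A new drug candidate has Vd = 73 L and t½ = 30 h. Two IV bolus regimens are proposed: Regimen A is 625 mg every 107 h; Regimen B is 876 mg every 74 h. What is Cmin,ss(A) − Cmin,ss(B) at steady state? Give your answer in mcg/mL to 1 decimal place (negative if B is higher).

Regimen A: f = (1/2)^(107/30) ≈ 0.0844; Cmin,ss = (625/73)·f/(1−f) ≈ 0.789 mcg/mL.
Regimen B: f = (1/2)^(74/30) ≈ 0.1809; Cmin,ss = (876/73)·f/(1−f) ≈ 2.650 mcg/mL.
Difference ≈ 0.789 − 2.650 ≈ -1.861 mcg/mL.

-1.9 mcg/mL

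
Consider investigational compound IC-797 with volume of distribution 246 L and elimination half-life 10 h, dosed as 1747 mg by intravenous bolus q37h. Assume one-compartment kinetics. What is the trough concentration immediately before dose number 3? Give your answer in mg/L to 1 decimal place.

f = (1/2)^(τ/t½) = (1/2)^(37/10) ≈ 0.0769.
C₀ = D/Vd = 1747/246 ≈ 7.102 mg/L.
Before the 3rd dose, 2 doses have been given. Superposition: Cmin = C₀·(f + f²).
≈ 7.102 × (0.0769 + 0.0059) ≈ 7.102 × 0.0828 ≈ 0.588 mg/L.

0.6 mg/L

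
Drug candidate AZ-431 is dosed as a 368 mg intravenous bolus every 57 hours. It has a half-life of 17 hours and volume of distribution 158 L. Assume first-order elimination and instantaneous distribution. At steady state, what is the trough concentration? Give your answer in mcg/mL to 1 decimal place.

τ/t½ = 57/17 ≈ 3.3529, so fraction remaining f = (1/2)^(57/17) ≈ 0.0979.
Accumulation ratio R = 1/(1 − f) ≈ 1/0.9021 ≈ 1.1085.
Each bolus raises the concentration by D/Vd = 368/158 ≈ 2.329 mcg/mL.
Cmax,ss = C₀/(1 − f) ≈ 2.329/0.9021 ≈ 2.582 mcg/mL.
One interval later, Cmin,ss = Cmax,ss·e^(−kτ) ≈ 2.582 × 0.0979 ≈ 0.253 mcg/mL.

0.3 mcg/mL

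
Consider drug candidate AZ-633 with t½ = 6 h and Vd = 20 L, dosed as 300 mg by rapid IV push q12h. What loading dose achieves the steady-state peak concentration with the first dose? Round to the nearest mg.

f = (1/2)^(12/6) ≈ 0.250000; accumulation ratio R = 1/(1−f) ≈ 1.33333.
Loading dose to hit Cmax,ss on first dose: D_load = D_maint·R ≈ 300 × 1.33333 ≈ 400.00 mg.

400 mg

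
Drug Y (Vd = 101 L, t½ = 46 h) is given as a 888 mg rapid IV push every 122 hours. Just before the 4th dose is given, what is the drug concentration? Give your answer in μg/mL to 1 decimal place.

f = (1/2)^(τ/t½) = (1/2)^(122/46) ≈ 0.1591.
C₀ = D/Vd = 888/101 ≈ 8.792 μg/mL.
Before the 4th dose, 3 doses have been given. Superposition: Cmin = C₀·(f + f² + … + f^3).
≈ 8.792 × (0.1591 + 0.0253 + 0.0040) ≈ 8.792 × 0.1884 ≈ 1.656 μg/mL.

1.7 μg/mL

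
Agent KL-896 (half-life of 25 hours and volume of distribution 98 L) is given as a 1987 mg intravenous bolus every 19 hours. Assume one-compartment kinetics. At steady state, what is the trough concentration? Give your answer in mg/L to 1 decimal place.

Over one 19-h interval, 19/25 ≈ 0.76 half-lives elapse, leaving f ≈ 0.5905 of each dose.
Each bolus raises the concentration by D/Vd = 1987/98 ≈ 20.276 mg/L.
Steady-state trough Cmin,ss = C₀·f/(1−f) ≈ 20.276 × 0.5905/0.4095 ≈ 29.238 mg/L.

29.2 mg/L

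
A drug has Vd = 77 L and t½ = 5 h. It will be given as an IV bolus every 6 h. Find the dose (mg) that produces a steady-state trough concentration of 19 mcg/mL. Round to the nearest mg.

1898 mg

τ/t½ = 6/5 ≈ 1.2, so f = (1/2)^(6/5) ≈ 0.435275.
Cmin,ss = (D/Vd)·f/(1−f), so D = Cmin,ss·Vd·(1−f)/f.
D = 19 × 77 × (1−f)/f ≈ 19 × 77 × 1.29740 ≈ 1898.10 mg.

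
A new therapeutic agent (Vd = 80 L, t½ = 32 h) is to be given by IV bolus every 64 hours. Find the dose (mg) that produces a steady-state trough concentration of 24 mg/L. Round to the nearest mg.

τ/t½ = 64/32 ≈ 2, so f = (1/2)^(64/32) ≈ 0.250000.
Cmin,ss = (D/Vd)·f/(1−f), so D = Cmin,ss·Vd·(1−f)/f.
D = 24 × 80 × (1−f)/f ≈ 24 × 80 × 3.00000 ≈ 5760.00 mg.

5760 mg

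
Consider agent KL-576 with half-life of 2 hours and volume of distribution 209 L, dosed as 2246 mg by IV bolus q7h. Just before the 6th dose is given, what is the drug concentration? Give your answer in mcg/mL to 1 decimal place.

f = (1/2)^(τ/t½) = (1/2)^(7/2) ≈ 0.0884.
C₀ = D/Vd = 2246/209 ≈ 10.746 mcg/mL.
Before the 6th dose, 5 doses have been given. Superposition: Cmin = C₀·(f + f² + … + f^5).
≈ 10.746 × (0.0884 + 0.0078 + 0.0007 + 0.0001 + 0.0000) ≈ 10.746 × 0.0970 ≈ 1.042 mcg/mL.

1.0 mcg/mL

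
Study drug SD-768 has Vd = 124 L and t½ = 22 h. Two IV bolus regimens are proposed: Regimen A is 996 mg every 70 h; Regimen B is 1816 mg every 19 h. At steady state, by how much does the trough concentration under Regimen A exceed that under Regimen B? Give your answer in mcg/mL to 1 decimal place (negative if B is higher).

-16.9 mcg/mL

Regimen A: f = (1/2)^(70/22) ≈ 0.1102; Cmin,ss = (996/124)·f/(1−f) ≈ 0.995 mcg/mL.
Regimen B: f = (1/2)^(19/22) ≈ 0.5496; Cmin,ss = (1816/124)·f/(1−f) ≈ 17.871 mcg/mL.
Difference ≈ 0.995 − 17.871 ≈ -16.876 mcg/mL.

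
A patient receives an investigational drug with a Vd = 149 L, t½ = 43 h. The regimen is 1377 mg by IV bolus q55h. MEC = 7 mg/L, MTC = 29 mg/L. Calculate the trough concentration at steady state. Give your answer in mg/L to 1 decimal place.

τ/t½ = 55/43 ≈ 1.2791, so fraction remaining f = (1/2)^(55/43) ≈ 0.4121.
Each bolus raises the concentration by D/Vd = 1377/149 ≈ 9.242 mg/L.
Steady-state trough Cmin,ss = C₀·f/(1−f) ≈ 9.242 × 0.4121/0.5879 ≈ 6.478 mg/L.
Trough 6.5 mg/L vs MEC 7 mg/L: subtherapeutic.

6.5 mg/L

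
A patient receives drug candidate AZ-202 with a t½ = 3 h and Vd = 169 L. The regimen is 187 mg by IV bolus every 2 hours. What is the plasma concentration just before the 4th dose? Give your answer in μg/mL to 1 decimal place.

1.4 μg/mL

f = (1/2)^(τ/t½) = (1/2)^(2/3) ≈ 0.6300.
C₀ = D/Vd = 187/169 ≈ 1.107 μg/mL.
Before the 4th dose, 3 doses have been given. Superposition: Cmin = C₀·(f + f² + … + f^3).
≈ 1.107 × (0.6300 + 0.3969 + 0.2500) ≈ 1.107 × 1.2769 ≈ 1.414 μg/mL.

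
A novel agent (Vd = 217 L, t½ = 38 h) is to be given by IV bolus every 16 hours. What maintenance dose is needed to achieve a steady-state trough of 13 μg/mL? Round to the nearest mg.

956 mg

τ/t½ = 16/38 ≈ 0.42105, so f = (1/2)^(16/38) ≈ 0.746879.
Cmin,ss = (D/Vd)·f/(1−f), so D = Cmin,ss·Vd·(1−f)/f.
D = 13 × 217 × (1−f)/f ≈ 13 × 217 × 0.33890 ≈ 956.04 mg.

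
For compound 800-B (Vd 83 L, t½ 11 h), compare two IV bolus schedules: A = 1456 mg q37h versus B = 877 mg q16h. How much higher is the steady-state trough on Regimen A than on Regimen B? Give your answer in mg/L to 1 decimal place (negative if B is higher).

-4.2 mg/L

Regimen A: f = (1/2)^(37/11) ≈ 0.0972; Cmin,ss = (1456/83)·f/(1−f) ≈ 1.889 mg/L.
Regimen B: f = (1/2)^(16/11) ≈ 0.3649; Cmin,ss = (877/83)·f/(1−f) ≈ 6.071 mg/L.
Difference ≈ 1.889 − 6.071 ≈ -4.182 mg/L.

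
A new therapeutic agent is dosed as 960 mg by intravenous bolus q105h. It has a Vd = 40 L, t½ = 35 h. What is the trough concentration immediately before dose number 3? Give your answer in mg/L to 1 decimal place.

f = (1/2)^(τ/t½) = (1/2)^(105/35) ≈ 0.1250.
C₀ = D/Vd = 960/40 ≈ 24.000 mg/L.
Before the 3rd dose, 2 doses have been given. Superposition: Cmin = C₀·(f + f²).
≈ 24.000 × (0.1250 + 0.0156) ≈ 24.000 × 0.1406 ≈ 3.374 mg/L.

3.4 mg/L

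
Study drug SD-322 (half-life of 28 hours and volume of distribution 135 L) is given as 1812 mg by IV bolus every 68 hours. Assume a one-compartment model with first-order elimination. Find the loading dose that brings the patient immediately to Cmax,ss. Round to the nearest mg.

2225 mg

f = (1/2)^(68/28) ≈ 0.185749; accumulation ratio R = 1/(1−f) ≈ 1.22812.
Loading dose to hit Cmax,ss on first dose: D_load = D_maint·R ≈ 1812 × 1.22812 ≈ 2225.35 mg.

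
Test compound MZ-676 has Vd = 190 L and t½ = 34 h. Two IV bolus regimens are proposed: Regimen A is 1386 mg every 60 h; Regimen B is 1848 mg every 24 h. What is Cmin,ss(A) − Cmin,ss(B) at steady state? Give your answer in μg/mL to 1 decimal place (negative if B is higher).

Regimen A: f = (1/2)^(60/34) ≈ 0.2943; Cmin,ss = (1386/190)·f/(1−f) ≈ 3.042 μg/mL.
Regimen B: f = (1/2)^(24/34) ≈ 0.6131; Cmin,ss = (1848/190)·f/(1−f) ≈ 15.413 μg/mL.
Difference ≈ 3.042 − 15.413 ≈ -12.371 μg/mL.

-12.4 μg/mL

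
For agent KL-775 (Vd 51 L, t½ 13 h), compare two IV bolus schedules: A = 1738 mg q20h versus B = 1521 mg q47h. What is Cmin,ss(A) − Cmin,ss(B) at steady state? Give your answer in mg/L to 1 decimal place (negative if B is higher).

15.2 mg/L

Regimen A: f = (1/2)^(20/13) ≈ 0.3443; Cmin,ss = (1738/51)·f/(1−f) ≈ 17.894 mg/L.
Regimen B: f = (1/2)^(47/13) ≈ 0.0816; Cmin,ss = (1521/51)·f/(1−f) ≈ 2.650 mg/L.
Difference ≈ 17.894 − 2.650 ≈ 15.244 mg/L.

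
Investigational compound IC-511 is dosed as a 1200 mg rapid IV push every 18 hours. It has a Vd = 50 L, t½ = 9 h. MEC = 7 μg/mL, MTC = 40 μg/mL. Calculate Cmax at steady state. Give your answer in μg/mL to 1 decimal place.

τ = 18 h = 2 half-lives, so f = (1/2)^2 = 0.25.
Accumulation ratio R = 1/(1 − f) = 1/0.75 = 4/3.
Single-dose peak C₀ = D/Vd = 1200/50 = 24 μg/mL.
Steady-state peak Cmax,ss = C₀·R = 24 × 4/3 ≈ 32.000 μg/mL.
Peak 32.0 μg/mL vs MTC 40 μg/mL: below toxic threshold.

32.0 μg/mL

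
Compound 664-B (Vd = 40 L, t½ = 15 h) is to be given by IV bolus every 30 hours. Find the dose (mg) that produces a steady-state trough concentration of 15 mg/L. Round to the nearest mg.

τ/t½ = 30/15 ≈ 2, so f = (1/2)^(30/15) ≈ 0.250000.
Cmin,ss = (D/Vd)·f/(1−f), so D = Cmin,ss·Vd·(1−f)/f.
D = 15 × 40 × (1−f)/f ≈ 15 × 40 × 3.00000 ≈ 1800.00 mg.

1800 mg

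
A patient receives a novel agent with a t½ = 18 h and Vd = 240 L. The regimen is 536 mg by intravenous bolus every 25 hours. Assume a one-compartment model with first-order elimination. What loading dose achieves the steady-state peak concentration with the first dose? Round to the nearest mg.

f = (1/2)^(25/18) ≈ 0.381859; accumulation ratio R = 1/(1−f) ≈ 1.61775.
Loading dose to hit Cmax,ss on first dose: D_load = D_maint·R ≈ 536 × 1.61775 ≈ 867.11 mg.

867 mg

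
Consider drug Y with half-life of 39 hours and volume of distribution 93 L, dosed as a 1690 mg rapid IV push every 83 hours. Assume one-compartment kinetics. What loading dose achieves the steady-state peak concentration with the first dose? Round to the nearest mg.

2191 mg

f = (1/2)^(83/39) ≈ 0.228742; accumulation ratio R = 1/(1−f) ≈ 1.29658.
Loading dose to hit Cmax,ss on first dose: D_load = D_maint·R ≈ 1690 × 1.29658 ≈ 2191.22 mg.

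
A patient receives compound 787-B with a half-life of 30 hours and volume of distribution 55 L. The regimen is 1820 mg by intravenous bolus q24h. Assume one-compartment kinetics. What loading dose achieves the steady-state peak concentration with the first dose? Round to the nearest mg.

f = (1/2)^(24/30) ≈ 0.574349; accumulation ratio R = 1/(1−f) ≈ 2.34934.
Loading dose to hit Cmax,ss on first dose: D_load = D_maint·R ≈ 1820 × 2.34934 ≈ 4275.80 mg.

4276 mg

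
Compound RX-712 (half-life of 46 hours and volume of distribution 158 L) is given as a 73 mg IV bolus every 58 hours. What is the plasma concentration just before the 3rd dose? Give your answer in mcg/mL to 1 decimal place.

f = (1/2)^(τ/t½) = (1/2)^(58/46) ≈ 0.4173.
C₀ = D/Vd = 73/158 ≈ 0.462 mcg/mL.
Before the 3rd dose, 2 doses have been given. Superposition: Cmin = C₀·(f + f²).
≈ 0.462 × (0.4173 + 0.1741) ≈ 0.462 × 0.5914 ≈ 0.273 mcg/mL.

0.3 mcg/mL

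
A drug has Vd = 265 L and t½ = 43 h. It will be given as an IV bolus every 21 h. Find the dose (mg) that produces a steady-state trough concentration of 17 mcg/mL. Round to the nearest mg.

1815 mg

τ/t½ = 21/43 ≈ 0.48837, so f = (1/2)^(21/43) ≈ 0.712829.
Cmin,ss = (D/Vd)·f/(1−f), so D = Cmin,ss·Vd·(1−f)/f.
D = 17 × 265 × (1−f)/f ≈ 17 × 265 × 0.40286 ≈ 1814.88 mg.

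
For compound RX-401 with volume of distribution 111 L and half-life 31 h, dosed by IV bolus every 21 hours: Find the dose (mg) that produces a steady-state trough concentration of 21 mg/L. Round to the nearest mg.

1397 mg

τ/t½ = 21/31 ≈ 0.67742, so f = (1/2)^(21/31) ≈ 0.625283.
Cmin,ss = (D/Vd)·f/(1−f), so D = Cmin,ss·Vd·(1−f)/f.
D = 21 × 111 × (1−f)/f ≈ 21 × 111 × 0.59928 ≈ 1396.92 mg.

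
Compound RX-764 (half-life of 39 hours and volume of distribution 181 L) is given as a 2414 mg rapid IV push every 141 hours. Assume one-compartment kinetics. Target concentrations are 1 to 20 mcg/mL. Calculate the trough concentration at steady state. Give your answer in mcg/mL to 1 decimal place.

Over one 141-h interval, 141/39 ≈ 3.6154 half-lives elapse, leaving f ≈ 0.0816 of each dose.
Accumulation ratio R = 1/(1 − f) ≈ 1/0.9184 ≈ 1.0889.
Single-dose peak C₀ = D/Vd = 2414/181 ≈ 13.337 mcg/mL.
Steady-state peak Cmax,ss = C₀·R ≈ 13.337 × 1.0889 ≈ 14.523 mcg/mL.
One interval later, Cmin,ss = Cmax,ss·e^(−kτ) ≈ 14.523 × 0.0816 ≈ 1.185 mcg/mL.
Trough 1.2 mcg/mL vs MEC 1 mcg/mL: adequate.

1.2 mcg/mL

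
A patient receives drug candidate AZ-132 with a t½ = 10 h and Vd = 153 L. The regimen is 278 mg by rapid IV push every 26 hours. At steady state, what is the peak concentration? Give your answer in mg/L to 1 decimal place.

2.2 mg/L

k = ln2/t½ = ln2/10 ≈ 0.069315 h⁻¹; fraction remaining f = e^(−kτ) = e^(−0.069315×26) ≈ 0.1649.
Accumulation ratio R = 1/(1 − f) ≈ 1/0.8351 ≈ 1.1975.
Each bolus raises the concentration by D/Vd = 278/153 ≈ 1.817 mg/L.
Cmax,ss = C₀/(1 − f) ≈ 1.817/0.8351 ≈ 2.176 mg/L.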